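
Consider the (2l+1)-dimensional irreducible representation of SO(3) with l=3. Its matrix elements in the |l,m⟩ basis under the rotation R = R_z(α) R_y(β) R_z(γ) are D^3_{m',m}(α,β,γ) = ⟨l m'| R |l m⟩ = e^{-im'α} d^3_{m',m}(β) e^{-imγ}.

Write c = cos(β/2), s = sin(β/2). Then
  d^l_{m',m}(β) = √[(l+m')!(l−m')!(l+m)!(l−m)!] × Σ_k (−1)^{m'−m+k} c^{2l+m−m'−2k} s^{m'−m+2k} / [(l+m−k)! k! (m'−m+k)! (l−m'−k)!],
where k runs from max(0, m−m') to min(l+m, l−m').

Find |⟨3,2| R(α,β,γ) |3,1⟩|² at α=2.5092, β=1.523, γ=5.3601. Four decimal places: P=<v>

P=0.1256

First d^3_{2,1}(β=1.5230), then the phase factors e^{-i(2)α} and e^{-i(1)γ}:
Half-angle: c=0.723802, s=0.690008. N=√(120·1·24·2)=75.894664
Admissible k: 0..1 (factorial args all ≥0)
  k=0: (−1)^1·75.8947/(24)·0.7238^5·0.6900^1 = -0.433463
  k=1: (−1)^2·75.8947/(12)·0.7238^3·0.6900^3 = +0.787864
d^3_{2,1}(1.5230) = -0.433463 +0.787864 = +0.354401
|D^3_{2,1}|² = |d^3_{2,1}(β)|² = (+0.354401)² = 0.125600 (the z-rotation phases have unit modulus)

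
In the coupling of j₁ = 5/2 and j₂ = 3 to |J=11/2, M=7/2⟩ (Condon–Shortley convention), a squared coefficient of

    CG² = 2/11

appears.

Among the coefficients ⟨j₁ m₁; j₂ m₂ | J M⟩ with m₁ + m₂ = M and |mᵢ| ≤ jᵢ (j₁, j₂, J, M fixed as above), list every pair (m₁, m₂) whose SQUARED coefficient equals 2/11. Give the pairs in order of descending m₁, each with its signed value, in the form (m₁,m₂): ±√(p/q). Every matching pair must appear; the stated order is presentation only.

Admissible pairs with m₁+m₂ = M = 7/2: (1/2,3), (3/2,2), (5/2,1)
  (m₁,m₂)=(5/2,1): CG² = 3/11, CG = +√(3/11)
  (m₁,m₂)=(3/2,2): CG² = 6/11, CG = +√(6/11)
  (m₁,m₂)=(1/2,3): CG² = 2/11, CG = +√(2/11)   ← matches the target
Pairs with CG² = 2/11: (1/2,3): +√(2/11)

(1/2,3): +√(2/11)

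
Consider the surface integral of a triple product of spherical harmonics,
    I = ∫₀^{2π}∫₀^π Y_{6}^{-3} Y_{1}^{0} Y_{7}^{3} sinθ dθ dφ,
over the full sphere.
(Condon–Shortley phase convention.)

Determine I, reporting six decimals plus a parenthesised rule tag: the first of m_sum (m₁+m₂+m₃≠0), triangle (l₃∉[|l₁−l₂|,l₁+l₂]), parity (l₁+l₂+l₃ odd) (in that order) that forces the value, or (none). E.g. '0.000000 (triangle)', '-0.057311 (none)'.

-0.221293 (none)

m-sum 0 ✓  L=14 even ✓  5≤7≤7 ✓
Π(2lᵢ+1) = 13×3×15 = 585
triangle coeff Δ(6,1,7) = 1/1365
Σ_t [0,0]: t=0:+1/518400 = 1/518400
(3j)²=7/195 [(6 1 7; 0 0 0)], sign=-1
Σ_t [0,0]: t=0:+1/2177280 = 1/2177280
(3j)²=8/273 [(6 1 7; -3 0 3)], sign=+1
⇒ 4πI² = 8/13
I = (-1)√(8/13/(4π)) = -0.22129336
No selection rule forces the value: the integral is nonzero (none).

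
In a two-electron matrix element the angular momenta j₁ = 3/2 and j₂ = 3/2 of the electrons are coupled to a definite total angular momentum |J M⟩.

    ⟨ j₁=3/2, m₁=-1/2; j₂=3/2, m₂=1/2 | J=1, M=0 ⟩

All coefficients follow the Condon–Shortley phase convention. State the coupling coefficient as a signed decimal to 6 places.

√[3·2!1!1!/5! · 1!2!2!1!1!1!] = √(1/5)
  +(−1)^1/∏(1,1,1,1,0,0)! = -1  (running -1)
  +(−1)^2/∏(2,0,0,0,1,1)! = 1/2  (running -1/2)
⟨..|..⟩ = √(1/5)·(-1/2) = -0.223607

-0.223607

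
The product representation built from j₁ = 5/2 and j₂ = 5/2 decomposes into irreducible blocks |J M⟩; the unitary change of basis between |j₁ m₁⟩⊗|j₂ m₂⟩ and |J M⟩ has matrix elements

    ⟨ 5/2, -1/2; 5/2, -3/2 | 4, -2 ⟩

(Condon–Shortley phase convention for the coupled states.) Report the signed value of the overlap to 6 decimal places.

triangle: 1!·4!·4!/10! = 576/3628800
(j±m)!: 2!·3!·1!·4!·2!·6! = 414720
prefactor² = (2J+1)·Δ·N² = 20736/35
  k=0: +1/(0!·1!·3!·1!·1!·3!) = 1/36
  k=1: −1/(1!·0!·2!·0!·2!·4!) = -1/96
Σ = 5/288  ⇒  CG² = 20736/35·(5/288)² = 5/28
CG = +√(5/28) = +0.422577

+0.422577  (= +√(5/28))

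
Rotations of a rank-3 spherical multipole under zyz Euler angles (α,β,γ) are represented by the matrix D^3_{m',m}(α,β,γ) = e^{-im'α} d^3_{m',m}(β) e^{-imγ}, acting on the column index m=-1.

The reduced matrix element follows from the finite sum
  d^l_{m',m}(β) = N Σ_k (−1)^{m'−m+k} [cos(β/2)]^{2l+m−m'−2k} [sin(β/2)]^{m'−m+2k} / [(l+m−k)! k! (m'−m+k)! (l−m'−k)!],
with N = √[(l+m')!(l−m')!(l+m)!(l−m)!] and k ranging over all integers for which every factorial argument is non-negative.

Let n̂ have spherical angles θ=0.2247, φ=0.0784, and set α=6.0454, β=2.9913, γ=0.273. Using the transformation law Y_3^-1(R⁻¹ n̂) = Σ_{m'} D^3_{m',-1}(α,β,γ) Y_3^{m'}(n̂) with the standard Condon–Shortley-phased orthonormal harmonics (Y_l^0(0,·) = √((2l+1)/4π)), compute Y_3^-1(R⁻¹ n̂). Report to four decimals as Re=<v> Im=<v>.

Re=-0.3497 Im=-0.1757

Need the full column D^3_{m',-1} for m'=−3..3 at α=6.0454, β=2.9913, γ=0.2730.
cos(β/2)=0.075076, sin(β/2)=0.997178
d^3_{-3,-1}: single k=2 term ⇒ +0.000122;  D = +0.000111-0.000052i
d^3_{-2,-1}: k∈[1..2] ⇒ +0.000008 -0.002654 = -0.002646;  D = -0.002592+0.000532i
d^3_{-1,-1}: k∈[0..2] ⇒ +0.000000 -0.000253 +0.033438 = +0.033185;  D = +0.033165+0.001168i
d^3_{0,-1}: k∈[0..2] ⇒ -0.000008 +0.004360 -0.256420 = -0.252068;  D = -0.242733-0.067963i
d^3_{1,-1}: k∈[0..2] ⇒ +0.000190 -0.044584 +0.983186 = +0.938792;  D = +0.818965+0.458940i
d^3_{2,-1}: k∈[0..1] ⇒ -0.002654 +0.234079 = +0.231425;  D = +0.169556+0.157506i
d^3_{3,-1}: single k=0 term ⇒ +0.021584;  D = +0.011909+0.018002i
Y_3^{m'}(θ=0.2247,φ=0.0784) and Σ D·Y over m':
  (+0.0001-0.0001i)·(+0.0045-0.0011i)  (-0.0026+0.0005i)·(+0.0489-0.0077i)  (+0.0332+0.0012i)·(+0.2693-0.0212i)  (-0.2427-0.0680i)·(+0.6373+0.0000i)  (+0.8190+0.4589i)·(-0.2693-0.0212i)  (+0.1696+0.1575i)·(+0.0489+0.0077i)  (+0.0119+0.0180i)·(-0.0045-0.0011i)
Y_3^-1(R⁻¹ n̂) = -0.349685-0.175678i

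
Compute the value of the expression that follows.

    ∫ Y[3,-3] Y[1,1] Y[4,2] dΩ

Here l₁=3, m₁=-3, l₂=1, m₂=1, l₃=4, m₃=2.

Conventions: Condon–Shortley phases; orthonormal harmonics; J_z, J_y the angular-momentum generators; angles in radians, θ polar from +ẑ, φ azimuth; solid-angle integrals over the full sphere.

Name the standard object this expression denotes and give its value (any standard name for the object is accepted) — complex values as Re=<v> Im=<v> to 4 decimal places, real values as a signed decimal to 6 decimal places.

This is a Gaunt coefficient — the integral of a triple product of spherical harmonics over the sphere.
Rules hold: Σm=0, L=8 even, 2≤4≤4.
N = 7·3·9 = 189
Δ = 0!·6!·2!/9! = 1/252
Racah Σ t=0..0: t=0:+1/36 = 1/36
⇒ 3j(3 1 4; 0 0 0)² = 4/63, sgn +1
Racah Σ t=0..0: t=0:+1/1440 = 1/1440
⇒ 3j(3 1 4; -3 1 2)² = 1/252, sgn +1
4πI² = N·(3j₀)²·(3jₘ)² = 1/21
I = +1·√(0.047619/4π) = 0.06155813

Gaunt coefficient, +0.061558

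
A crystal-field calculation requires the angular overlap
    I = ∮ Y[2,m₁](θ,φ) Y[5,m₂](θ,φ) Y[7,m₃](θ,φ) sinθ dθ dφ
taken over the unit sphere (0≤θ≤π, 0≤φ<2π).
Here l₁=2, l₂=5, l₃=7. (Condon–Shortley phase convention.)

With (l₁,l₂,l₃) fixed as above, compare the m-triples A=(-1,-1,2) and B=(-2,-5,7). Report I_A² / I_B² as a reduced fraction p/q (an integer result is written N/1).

60/143

l's match ⇒ only the (l;m) 3-j factors differ between A and B.
A: triangle coeff Δ(2,5,7) = 1/15015; Σ_t [0,0]: t=0:+1/103680 = 1/103680; (3j)²=4/143 [(2 5 7; -1 -1 2)], sign=-1
B: triangle coeff Δ(2,5,7) = 1/15015; Σ_t [0,0]: t=0:+1/87091200 = 1/87091200; (3j)²=1/15 [(2 5 7; -2 -5 7)], sign=+1
I_A²/I_B² = (4/143)/(1/15) = 60/143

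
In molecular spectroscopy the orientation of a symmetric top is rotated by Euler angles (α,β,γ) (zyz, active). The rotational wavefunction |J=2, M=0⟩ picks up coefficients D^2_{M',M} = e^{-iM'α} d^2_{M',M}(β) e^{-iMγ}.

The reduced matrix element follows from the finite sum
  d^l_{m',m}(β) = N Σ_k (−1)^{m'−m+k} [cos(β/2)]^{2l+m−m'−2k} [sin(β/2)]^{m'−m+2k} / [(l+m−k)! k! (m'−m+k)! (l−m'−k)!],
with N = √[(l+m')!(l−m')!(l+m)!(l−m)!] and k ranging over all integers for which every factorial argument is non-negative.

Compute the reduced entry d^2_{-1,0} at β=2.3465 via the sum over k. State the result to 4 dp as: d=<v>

d^2_{-1,0}(β=2.3465) via the finite sum:
Half-angle: c=0.387157, s=0.922014. N=√(1·6·2·2)=4.898979
k∈{1,2} keeps every argument non-negative
  k=1: (−1)^0·4.8990/(2)·0.3872^3·0.9220^1 = +0.131061
  k=2: (−1)^1·4.8990/(2)·0.3872^1·0.9220^3 = -0.743319
d^2_{-1,0}(2.3465) = +0.131061 -0.743319 = -0.612257

d=-0.6123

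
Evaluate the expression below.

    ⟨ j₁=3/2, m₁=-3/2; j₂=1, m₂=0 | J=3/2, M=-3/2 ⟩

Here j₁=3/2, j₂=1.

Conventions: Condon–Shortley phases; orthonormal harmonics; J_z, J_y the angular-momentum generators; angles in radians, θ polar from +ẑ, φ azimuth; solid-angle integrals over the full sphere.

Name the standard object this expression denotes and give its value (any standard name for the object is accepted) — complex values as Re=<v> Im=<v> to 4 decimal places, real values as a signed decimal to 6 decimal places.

This is a Clebsch–Gordan (vector-coupling) coefficient.
triangle: 1!*2!*1!/5! = 2/120
(j±m)!: 0!*3!*1!*1!*0!*3! = 36
prefactor² = (2J+1)*Δ*N² = 12/5
  k=1: −1/(1!*0!*2!*0!*0!*1!) = -1/2
Σ = -1/2  ⇒  CG² = 12/5*(-1/2)² = 3/5
CG = −√(3/5) = -0.774597

Clebsch–Gordan coefficient, −√(3/5) ≈ -0.774597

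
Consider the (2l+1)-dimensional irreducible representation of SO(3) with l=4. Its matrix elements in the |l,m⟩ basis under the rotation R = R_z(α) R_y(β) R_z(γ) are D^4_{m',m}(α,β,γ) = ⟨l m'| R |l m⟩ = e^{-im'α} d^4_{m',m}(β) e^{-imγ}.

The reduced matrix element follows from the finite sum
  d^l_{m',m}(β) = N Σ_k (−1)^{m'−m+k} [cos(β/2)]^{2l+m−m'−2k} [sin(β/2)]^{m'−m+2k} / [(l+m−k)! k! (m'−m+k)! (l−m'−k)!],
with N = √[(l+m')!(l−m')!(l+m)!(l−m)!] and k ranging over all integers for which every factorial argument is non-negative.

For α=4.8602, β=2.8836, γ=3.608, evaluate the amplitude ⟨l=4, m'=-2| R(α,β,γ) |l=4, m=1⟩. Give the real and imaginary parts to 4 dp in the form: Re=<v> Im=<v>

D^4_{-2,1}(4.8602,2.8836,3.6080) = e^{-i·-2·4.8602}·d^4_{-2,1}(2.8836)·e^{-i·1·3.6080}. Compute d first:
With c≡cos(β/2)=0.128639 and s≡sin(β/2)=0.991692, N=[2·720·120·6]^{1/2}=1018.233765
k∈{3,4,5} keeps every argument non-negative
  k=3: (−1)^0·1018.2338/(72)·0.1286^5·0.9917^3 = +0.000486
  k=4: (−1)^1·1018.2338/(48)·0.1286^3·0.9917^5 = -0.043312
  k=5: (−1)^2·1018.2338/(240)·0.1286^1·0.9917^7 = +0.514807
d^4_{-2,1}(2.8836) = +0.000486 -0.043312 +0.514807 = +0.471981
D = (-0.956621-0.291335i)·(+0.471981)·(-0.893190+0.449680i) = +0.465115-0.080216i

Re=0.4651 Im=-0.0802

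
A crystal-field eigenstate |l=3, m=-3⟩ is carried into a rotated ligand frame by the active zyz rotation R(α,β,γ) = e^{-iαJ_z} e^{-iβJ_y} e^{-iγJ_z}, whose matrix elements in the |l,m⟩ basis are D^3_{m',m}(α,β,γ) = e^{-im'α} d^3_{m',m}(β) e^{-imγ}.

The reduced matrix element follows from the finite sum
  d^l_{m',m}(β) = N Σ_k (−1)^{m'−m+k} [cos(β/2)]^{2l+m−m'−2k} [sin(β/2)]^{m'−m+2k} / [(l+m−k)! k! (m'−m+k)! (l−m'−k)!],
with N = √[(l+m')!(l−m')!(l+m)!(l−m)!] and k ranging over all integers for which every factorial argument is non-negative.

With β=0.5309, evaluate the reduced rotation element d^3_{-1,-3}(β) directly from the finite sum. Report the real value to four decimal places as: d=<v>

d=0.2311

d^3_{-1,-3}(β=0.5309) via the finite sum:
With c≡cos(β/2)=0.964975 and s≡sin(β/2)=0.262344, N=[2·24·1·720]^{1/2}=185.903201
k∈{0} keeps every argument non-negative
  k=0: (−1)^2·185.9032/(48)·0.9650^4·0.2623^2 = +0.231127
d^3_{-1,-3}(0.5309) = +0.231127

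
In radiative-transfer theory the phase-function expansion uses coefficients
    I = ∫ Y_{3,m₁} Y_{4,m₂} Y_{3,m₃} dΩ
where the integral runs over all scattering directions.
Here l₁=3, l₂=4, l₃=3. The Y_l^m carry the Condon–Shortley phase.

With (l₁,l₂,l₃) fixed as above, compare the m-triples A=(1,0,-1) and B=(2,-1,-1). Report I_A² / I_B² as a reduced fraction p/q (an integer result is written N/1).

1/32

Same 3,4,3: normalisation and zero-m 3j drop out of the ratio.
A: Δ: 4! 2! 4! / 11! → 1/34650; sum: t=0:+1/1152 t=1:−1/36 t=2:+1/32 = 5/1152; 3j²(3 4 3; 1 0 -1) = Δ·Π!·Σ² = 1/1386  (sign +1)
B: Δ: 4! 2! 4! / 11! → 1/34650; sum: t=0:+1/144 t=1:−1/48 = -1/72; 3j²(3 4 3; 2 -1 -1) = Δ·Π!·Σ² = 16/693  (sign -1)
I_A²/I_B² = (1/1386)/(16/693) = 1/32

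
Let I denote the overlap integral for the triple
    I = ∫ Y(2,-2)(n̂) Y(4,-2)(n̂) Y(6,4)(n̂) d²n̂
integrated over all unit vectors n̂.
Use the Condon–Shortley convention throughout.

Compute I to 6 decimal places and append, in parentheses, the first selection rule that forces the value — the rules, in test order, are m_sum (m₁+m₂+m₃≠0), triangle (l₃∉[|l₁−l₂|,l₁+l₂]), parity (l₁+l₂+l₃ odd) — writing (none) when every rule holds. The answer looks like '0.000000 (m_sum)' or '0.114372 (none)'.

0.230476 (none)

m-sum 0 ✓  L=12 even ✓  2≤6≤6 ✓
Π(2lᵢ+1) = 5×9×13 = 585
triangle coeff Δ(2,4,6) = 1/6435
Σ_t [0,0]: t=0:+1/2304 = 1/2304
(3j)²=5/143 [(2 4 6; 0 0 0)], sign=+1
Σ_t [0,0]: t=0:+1/34560 = 1/34560
(3j)²=14/429 [(2 4 6; -2 -2 4)], sign=+1
⇒ 4πI² = 1050/1573
I = (+1)√(1050/1573/(4π)) = 0.23047581
No selection rule forces the value: the integral is nonzero (none).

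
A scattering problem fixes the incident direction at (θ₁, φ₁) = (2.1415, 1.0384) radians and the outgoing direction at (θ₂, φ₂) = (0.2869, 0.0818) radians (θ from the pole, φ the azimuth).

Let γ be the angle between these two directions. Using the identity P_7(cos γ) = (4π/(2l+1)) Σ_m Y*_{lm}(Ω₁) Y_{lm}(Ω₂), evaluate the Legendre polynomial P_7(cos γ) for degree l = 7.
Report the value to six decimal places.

Summing Y*_{l m}(θ₁,φ₁)·Y_{l m}(θ₂,φ₂) over m ∈ [−7, 7]; prefactor 4π/(2·7+1) = 0.837758:
  m=-7: (+0.082542+0.124573i) × (+0.000061-0.000039i) = +0.000010+0.000004i  (running Σ = +0.000010+0.000004i)
  m=-6: (-0.358449+0.018938i) × (+0.000813-0.000434i) = -0.000283+0.000171i  (running Σ = -0.000273+0.000175i)
  m=-5: (+0.199634-0.383826i) × (+0.006695-0.002902i) = +0.000223-0.003149i  (running Σ = -0.000050-0.002974i)
  m=-4: (+0.083685+0.133839i) × (+0.038291-0.012996i) = +0.004944+0.004037i  (running Σ = +0.004893+0.001064i)
  m=-3: (+0.269031-0.007102i) × (+0.153938-0.038553i) = +0.041140-0.011465i  (running Σ = +0.046034-0.010402i)
  m=-2: (-0.142824+0.257747i) × (+0.412876-0.068156i) = -0.041402+0.116152i  (running Σ = +0.004632+0.105750i)
  m=-1: (+0.079183+0.134404i) × (+0.617268-0.050605i) = +0.055679+0.078956i  (running Σ = +0.060311+0.184707i)
  m=0: (-0.316127-0.000000i) × (+0.150104+0.000000i) = -0.047452-0.000000i  (running Σ = +0.012859+0.184707i)
  m=1: (-0.079183+0.134404i) × (-0.617268-0.050605i) = +0.055679-0.078956i  (running Σ = +0.068538+0.105750i)
  m=2: (-0.142824-0.257747i) × (+0.412876+0.068156i) = -0.041402-0.116152i  (running Σ = +0.027136-0.010402i)
  m=3: (-0.269031-0.007102i) × (-0.153938-0.038553i) = +0.041140+0.011465i  (running Σ = +0.068276+0.001064i)
  m=4: (+0.083685-0.133839i) × (+0.038291+0.012996i) = +0.004944-0.004037i  (running Σ = +0.073220-0.002974i)
  m=5: (-0.199634-0.383826i) × (-0.006695-0.002902i) = +0.000223+0.003149i  (running Σ = +0.073443+0.000175i)
  m=6: (-0.358449-0.018938i) × (+0.000813+0.000434i) = -0.000283-0.000171i  (running Σ = +0.073160+0.000004i)
  m=7: (-0.082542+0.124573i) × (-0.000061-0.000039i) = +0.000010-0.000004i  (running Σ = +0.073170+0.000000i)
Total Σ_m = +0.073170+0.000000i. Multiply by 0.837758: +0.061299+0.000000i. P_7(cos γ) = 0.061299

0.061299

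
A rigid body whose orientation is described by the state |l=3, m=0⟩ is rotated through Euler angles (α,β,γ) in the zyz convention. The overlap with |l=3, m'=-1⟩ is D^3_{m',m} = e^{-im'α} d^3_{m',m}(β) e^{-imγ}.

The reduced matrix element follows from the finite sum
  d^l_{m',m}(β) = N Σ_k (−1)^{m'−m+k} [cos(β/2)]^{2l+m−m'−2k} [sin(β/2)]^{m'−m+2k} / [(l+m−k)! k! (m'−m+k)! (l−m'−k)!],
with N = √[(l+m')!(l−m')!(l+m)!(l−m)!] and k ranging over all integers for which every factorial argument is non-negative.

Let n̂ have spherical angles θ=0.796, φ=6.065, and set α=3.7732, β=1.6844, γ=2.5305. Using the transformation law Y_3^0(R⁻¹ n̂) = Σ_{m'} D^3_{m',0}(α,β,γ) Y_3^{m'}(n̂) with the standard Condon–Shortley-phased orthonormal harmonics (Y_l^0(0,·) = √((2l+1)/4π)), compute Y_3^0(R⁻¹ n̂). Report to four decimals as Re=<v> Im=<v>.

Re=0.3065 Im=0.0000

Need the full column D^3_{m',0} for m'=−3..3 at α=3.7732, β=1.6844, γ=2.5305.
cos(β/2)=0.665823, sin(β/2)=0.746110
d^3_{-3,0}: single k=3 term ⇒ +0.548276;  D = +0.174563-0.519745i
d^3_{-2,0}: k∈[2..3] ⇒ +0.599241 -0.752470 = -0.153229;  D = -0.046391-0.146038i
d^3_{-1,0}: k∈[1..3] ⇒ +0.338211 -1.274079 +0.533289 = -0.402579;  D = +0.324913+0.237700i
d^3_{0,0}: k∈[0..3] ⇒ +0.087127 -0.984653 +1.236434 -0.172511 = +0.166397;  D = +0.166397+0.000000i
d^3_{1,0}: k∈[0..2] ⇒ -0.338211 +1.274079 -0.533289 = +0.402579;  D = -0.324913+0.237700i
d^3_{2,0}: k∈[0..1] ⇒ +0.599241 -0.752470 = -0.153229;  D = -0.046391+0.146038i
d^3_{3,0}: single k=0 term ⇒ -0.548276;  D = -0.174563-0.519745i
Y_3^{m'}(θ=0.796,φ=6.065) and Σ D·Y over m':
  (+0.1746-0.5197i)·(+0.1208+0.0927i)  (-0.0464-0.1460i)·(+0.3308+0.1543i)  (+0.3249+0.2377i)·(+0.3262+0.0723i)  (+0.1664+0.0000i)·(-0.1444+0.0000i)  (-0.3249+0.2377i)·(-0.3262+0.0723i)  (-0.0464+0.1460i)·(+0.3308-0.1543i)  (-0.1746-0.5197i)·(-0.1208+0.0927i)
Y_3^0(R⁻¹ n̂) = +0.306455-0.000000i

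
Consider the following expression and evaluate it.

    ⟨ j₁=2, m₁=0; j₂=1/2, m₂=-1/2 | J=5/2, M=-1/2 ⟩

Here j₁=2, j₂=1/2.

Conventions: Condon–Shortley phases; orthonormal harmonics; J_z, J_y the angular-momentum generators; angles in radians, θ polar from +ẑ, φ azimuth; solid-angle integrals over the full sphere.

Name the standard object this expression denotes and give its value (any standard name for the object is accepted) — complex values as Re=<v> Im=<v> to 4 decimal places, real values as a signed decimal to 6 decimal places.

This is a Clebsch–Gordan (vector-coupling) coefficient.
√[6·0!4!1!/6! · 2!2!0!1!2!3!] = √(48/5)
  +(−1)^0/∏(0,0,2,0,2,1)! = 1/4  (running 1/4)
⟨..|..⟩ = √(48/5)·(1/4) = +0.774597

Clebsch–Gordan coefficient, +√(3/5) ≈ +0.774597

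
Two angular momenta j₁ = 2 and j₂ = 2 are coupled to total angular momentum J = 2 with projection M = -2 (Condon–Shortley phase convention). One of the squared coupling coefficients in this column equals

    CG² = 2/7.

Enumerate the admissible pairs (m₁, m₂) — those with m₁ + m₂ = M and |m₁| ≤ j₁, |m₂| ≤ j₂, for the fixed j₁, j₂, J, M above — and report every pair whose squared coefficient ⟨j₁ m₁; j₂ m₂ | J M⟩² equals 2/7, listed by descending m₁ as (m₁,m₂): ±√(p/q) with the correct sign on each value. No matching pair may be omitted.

(0,-2): +√(2/7); (-2,0): +√(2/7)

Admissible pairs with m₁+m₂ = M = -2: (-2,0), (-1,-1), (0,-2)
  (m₁,m₂)=(0,-2): CG² = 2/7, CG = +√(2/7)   ← matches the target
  (m₁,m₂)=(-1,-1): CG² = 3/7, CG = −√(3/7)
  (m₁,m₂)=(-2,0): CG² = 2/7, CG = +√(2/7)   ← matches the target
Pairs with CG² = 2/7: (0,-2): +√(2/7); (-2,0): +√(2/7)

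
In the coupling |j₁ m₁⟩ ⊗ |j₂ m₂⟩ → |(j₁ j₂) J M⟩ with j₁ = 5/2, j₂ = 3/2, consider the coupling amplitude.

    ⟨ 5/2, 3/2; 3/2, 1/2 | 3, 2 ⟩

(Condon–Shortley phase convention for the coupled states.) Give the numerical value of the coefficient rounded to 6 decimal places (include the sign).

√[7·1!4!2!/8! · 4!1!2!1!5!1!] = √(48)
  +(−1)^0/∏(0,1,1,2,3,0)! = 1/12  (running 1/12)
  +(−1)^1/∏(1,0,0,1,4,1)! = -1/24  (running 1/24)
⟨..|..⟩ = √(48)·(1/24) = +0.288675

+√(1/12) ≈ +0.288675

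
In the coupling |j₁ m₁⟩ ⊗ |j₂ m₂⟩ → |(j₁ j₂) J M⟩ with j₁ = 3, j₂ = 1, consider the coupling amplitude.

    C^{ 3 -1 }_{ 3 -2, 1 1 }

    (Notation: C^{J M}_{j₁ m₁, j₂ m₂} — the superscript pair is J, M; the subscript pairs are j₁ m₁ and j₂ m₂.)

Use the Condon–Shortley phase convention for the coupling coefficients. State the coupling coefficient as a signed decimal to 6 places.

-0.645497  (= −√(5/12))

j₁+j₂−J=1  J+j₁−j₂=5  J−j₁+j₂=1  j₁+j₂+J+1=8
(j₁±m₁, j₂±m₂, J±M) = (1,5,2,0,2,4)
P² = 240
sum k=1..1:
  [1] −1/24 = -1/24
S = -1/24
C² = P²·S² = 5/12 ; C = -0.645497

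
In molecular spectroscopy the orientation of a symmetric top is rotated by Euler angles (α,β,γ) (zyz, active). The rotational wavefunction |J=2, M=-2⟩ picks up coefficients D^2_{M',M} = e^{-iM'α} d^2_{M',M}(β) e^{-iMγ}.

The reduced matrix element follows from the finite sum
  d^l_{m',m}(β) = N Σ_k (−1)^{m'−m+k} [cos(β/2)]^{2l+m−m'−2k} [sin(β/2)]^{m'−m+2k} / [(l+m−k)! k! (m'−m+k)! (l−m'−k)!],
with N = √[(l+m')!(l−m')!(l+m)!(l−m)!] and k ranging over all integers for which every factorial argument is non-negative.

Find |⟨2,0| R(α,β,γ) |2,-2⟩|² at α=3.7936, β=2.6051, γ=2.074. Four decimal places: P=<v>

Split into d^2_{0,-2}(β=2.6051) × two z-phases.
With c≡cos(β/2)=0.265041 and s≡sin(β/2)=0.964237, N=[2·2·1·24]^{1/2}=9.797959
k: max(0,(-2)−(0))=0 … min(2+(-2),2−(0))=0
  k=0: (−1)^2·9.7980/(4)·0.2650^2·0.9642^2 = +0.159981
d^2_{0,-2}(2.6051) = +0.159981
|D^2_{0,-2}|² = |d^2_{0,-2}(β)|² = (+0.159981)² = 0.025594 (the z-rotation phases have unit modulus)

P=0.0256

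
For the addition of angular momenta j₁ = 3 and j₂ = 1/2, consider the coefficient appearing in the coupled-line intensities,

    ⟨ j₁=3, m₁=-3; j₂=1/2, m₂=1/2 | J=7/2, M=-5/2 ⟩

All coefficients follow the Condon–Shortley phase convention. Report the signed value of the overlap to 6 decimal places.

+0.377964

√[8·0!6!1!/8! · 0!6!1!0!1!6!] = √(518400/7)
  +(−1)^0/∏(0,0,6,1,0,0)! = 1/720  (running 1/720)
⟨..|..⟩ = √(518400/7)·(1/720) = +0.377964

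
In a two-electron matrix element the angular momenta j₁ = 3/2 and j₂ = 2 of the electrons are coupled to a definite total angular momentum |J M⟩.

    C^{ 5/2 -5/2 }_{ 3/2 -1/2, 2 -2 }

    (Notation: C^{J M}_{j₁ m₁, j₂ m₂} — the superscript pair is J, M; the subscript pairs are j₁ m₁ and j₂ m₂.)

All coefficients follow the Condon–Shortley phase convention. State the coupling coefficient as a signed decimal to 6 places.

+√(4/7) ≈ +0.755929

√[6·1!2!3!/7! · 1!2!0!4!0!5!] = √(576/7)
  +(−1)^0/∏(0,1,2,0,0,3)! = 1/12  (running 1/12)
⟨..|..⟩ = √(576/7)·(1/12) = +0.755929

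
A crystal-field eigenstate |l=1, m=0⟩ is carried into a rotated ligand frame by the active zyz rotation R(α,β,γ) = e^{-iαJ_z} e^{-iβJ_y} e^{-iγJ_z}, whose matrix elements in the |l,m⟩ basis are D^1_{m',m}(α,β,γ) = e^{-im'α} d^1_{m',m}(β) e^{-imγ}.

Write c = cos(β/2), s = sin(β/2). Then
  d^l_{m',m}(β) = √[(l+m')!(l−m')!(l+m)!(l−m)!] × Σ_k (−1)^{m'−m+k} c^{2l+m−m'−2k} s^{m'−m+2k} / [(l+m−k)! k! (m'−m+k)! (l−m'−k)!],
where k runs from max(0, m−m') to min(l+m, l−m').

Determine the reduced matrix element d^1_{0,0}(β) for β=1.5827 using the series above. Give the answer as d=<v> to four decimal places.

d^1_{0,0}(β=1.5827) via the finite sum:
With c≡cos(β/2)=0.702886 and s≡sin(β/2)=0.711303, N=[1·1·1·1]^{1/2}=1.000000
The bounds max(0,m−m')=0 and min(l+m,l−m')=1 give 2 terms
  k=0: (−1)^0·1.0000/(1)·0.7029^2·0.7113^0 = +0.494048
  k=1: (−1)^1·1.0000/(1)·0.7029^0·0.7113^2 = -0.505952
d^1_{0,0}(1.5827) = +0.494048 -0.505952 = -0.011903

d=-0.0119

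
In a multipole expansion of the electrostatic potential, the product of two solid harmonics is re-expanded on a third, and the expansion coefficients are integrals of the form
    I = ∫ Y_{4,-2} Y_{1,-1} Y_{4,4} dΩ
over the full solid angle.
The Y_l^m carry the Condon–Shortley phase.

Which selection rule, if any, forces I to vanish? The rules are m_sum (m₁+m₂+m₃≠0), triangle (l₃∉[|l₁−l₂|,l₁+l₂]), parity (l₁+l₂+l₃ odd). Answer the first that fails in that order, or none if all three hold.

m_sum

Σmᵢ = 1  ✗
l₃∈[|l₁−l₂|,l₁+l₂]=[3,5], have l₃=4
Σlᵢ = 9 ⇒ odd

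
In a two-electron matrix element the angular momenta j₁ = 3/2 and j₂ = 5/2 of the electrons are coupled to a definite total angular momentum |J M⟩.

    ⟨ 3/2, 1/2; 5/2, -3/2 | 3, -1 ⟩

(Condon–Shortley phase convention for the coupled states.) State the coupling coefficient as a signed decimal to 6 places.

+0.639010

√[7·1!2!4!/8! · 2!1!1!4!2!4!] = √(96/5)
  +(−1)^0/∏(0,1,1,1,1,3)! = 1/6  (running 1/6)
  +(−1)^1/∏(1,0,0,0,2,4)! = -1/48  (running 7/48)
⟨..|..⟩ = √(96/5)·(7/48) = +0.639010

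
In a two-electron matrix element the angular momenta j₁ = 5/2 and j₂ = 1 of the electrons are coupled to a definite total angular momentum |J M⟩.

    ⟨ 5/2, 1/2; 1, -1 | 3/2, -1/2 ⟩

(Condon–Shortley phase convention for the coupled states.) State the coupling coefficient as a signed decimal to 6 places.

+√(1/5) = +0.447214

triangle: 2!*3!*0!/6! = 12/720
(j±m)!: 3!*2!*0!*2!*1!*2! = 48
prefactor² = (2J+1)*Δ*N² = 16/5
  k=0: +1/(0!*2!*2!*0!*1!*0!) = 1/4
Σ = 1/4  ⇒  CG² = 16/5*(1/4)² = 1/5
CG = +√(1/5) = +0.447214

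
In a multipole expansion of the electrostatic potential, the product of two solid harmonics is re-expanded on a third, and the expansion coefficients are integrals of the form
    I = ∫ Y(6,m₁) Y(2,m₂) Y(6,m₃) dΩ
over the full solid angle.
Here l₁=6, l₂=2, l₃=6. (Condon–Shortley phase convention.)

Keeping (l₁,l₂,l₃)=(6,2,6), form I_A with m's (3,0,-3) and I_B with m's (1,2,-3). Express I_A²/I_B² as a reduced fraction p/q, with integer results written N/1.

l's match ⇒ only the (l;m) 3-j factors differ between A and B.
A: triangle coeff Δ(6,2,6) = 1/90090; Σ_t [0,2]: t=0:+1/120960 t=1:−1/80640 t=2:+1/1451520 = -1/290304; (3j)²=5/2002 [(6 2 6; 3 0 -3)], sign=+1
B: triangle coeff Δ(6,2,6) = 1/90090; Σ_t [2,2]: t=2:+1/120960 = 1/120960; (3j)²=24/1001 [(6 2 6; 1 2 -3)], sign=-1
I_A²/I_B² = (5/2002)/(24/1001) = 5/48

5/48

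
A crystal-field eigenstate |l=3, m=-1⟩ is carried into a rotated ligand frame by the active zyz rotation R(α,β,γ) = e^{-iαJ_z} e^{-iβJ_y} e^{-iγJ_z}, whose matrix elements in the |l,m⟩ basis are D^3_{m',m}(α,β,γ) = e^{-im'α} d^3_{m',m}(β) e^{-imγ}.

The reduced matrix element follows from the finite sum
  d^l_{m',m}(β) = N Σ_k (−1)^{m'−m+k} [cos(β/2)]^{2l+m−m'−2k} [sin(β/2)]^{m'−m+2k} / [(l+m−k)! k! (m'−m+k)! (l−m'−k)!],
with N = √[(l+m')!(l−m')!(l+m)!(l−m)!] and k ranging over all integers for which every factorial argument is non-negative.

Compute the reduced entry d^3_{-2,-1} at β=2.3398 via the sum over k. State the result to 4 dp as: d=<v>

d^3_{-2,-1}(β=2.3398) via the finite sum:
With c≡cos(β/2)=0.390244 and s≡sin(β/2)=0.920712, N=[1·120·2·24]^{1/2}=75.894664
Admissible k: 1..2 (factorial args all ≥0)
  k=1: (−1)^0·75.8947/(24)·0.3902^5·0.9207^1 = +0.026351
  k=2: (−1)^1·75.8947/(12)·0.3902^3·0.9207^3 = -0.293365
d^3_{-2,-1}(2.3398) = +0.026351 -0.293365 = -0.267014

d=-0.2670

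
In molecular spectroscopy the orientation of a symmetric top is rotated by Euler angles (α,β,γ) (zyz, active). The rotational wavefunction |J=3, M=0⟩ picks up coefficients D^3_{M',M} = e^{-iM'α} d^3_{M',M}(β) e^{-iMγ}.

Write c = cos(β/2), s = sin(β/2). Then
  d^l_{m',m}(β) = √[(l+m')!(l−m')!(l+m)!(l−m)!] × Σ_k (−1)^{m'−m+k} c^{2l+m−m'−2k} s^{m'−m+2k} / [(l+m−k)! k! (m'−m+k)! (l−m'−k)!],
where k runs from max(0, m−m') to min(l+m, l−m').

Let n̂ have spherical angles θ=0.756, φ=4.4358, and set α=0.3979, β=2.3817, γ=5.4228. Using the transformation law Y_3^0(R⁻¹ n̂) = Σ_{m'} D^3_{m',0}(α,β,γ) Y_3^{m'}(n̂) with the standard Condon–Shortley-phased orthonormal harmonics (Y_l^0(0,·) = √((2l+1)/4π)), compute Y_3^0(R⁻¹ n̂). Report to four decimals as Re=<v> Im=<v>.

Need the full column D^3_{m',0} for m'=−3..3 at α=0.3979, β=2.3817, γ=5.4228.
cos(β/2)=0.370871, sin(β/2)=0.928685
d^3_{-3,0}: single k=3 term ⇒ +0.182720;  D = +0.067282+0.169882i
d^3_{-2,0}: k∈[2..3] ⇒ +0.089369 -0.560375 = -0.471006;  D = -0.329569-0.336497i
d^3_{-1,0}: k∈[1..3] ⇒ +0.022572 -0.424604 +0.887471 = +0.485439;  D = +0.447515+0.188100i
d^3_{0,0}: k∈[0..3] ⇒ +0.002602 -0.146848 +0.920789 -0.641519 = +0.135025;  D = +0.135025+0.000000i
d^3_{1,0}: k∈[0..2] ⇒ -0.022572 +0.424604 -0.887471 = -0.485439;  D = -0.447515+0.188100i
d^3_{2,0}: k∈[0..1] ⇒ +0.089369 -0.560375 = -0.471006;  D = -0.329569+0.336497i
d^3_{3,0}: single k=0 term ⇒ -0.182720;  D = -0.067282+0.169882i
Y_3^{m'}(θ=0.756,φ=4.4358) and Σ D·Y over m':
  (+0.0673+0.1699i)·(+0.0994-0.0909i)  (-0.3296-0.3365i)·(-0.2978-0.1839i)  (+0.4475+0.1881i)·(-0.0997+0.3513i)  (+0.1350+0.0000i)·(-0.0959+0.0000i)  (-0.4475+0.1881i)·(+0.0997+0.3513i)  (-0.3296+0.3365i)·(-0.2978+0.1839i)  (-0.0673+0.1699i)·(-0.0994-0.0909i)
Y_3^0(R⁻¹ n̂) = -0.117536+0.000000i

Re=-0.1175 Im=0.0000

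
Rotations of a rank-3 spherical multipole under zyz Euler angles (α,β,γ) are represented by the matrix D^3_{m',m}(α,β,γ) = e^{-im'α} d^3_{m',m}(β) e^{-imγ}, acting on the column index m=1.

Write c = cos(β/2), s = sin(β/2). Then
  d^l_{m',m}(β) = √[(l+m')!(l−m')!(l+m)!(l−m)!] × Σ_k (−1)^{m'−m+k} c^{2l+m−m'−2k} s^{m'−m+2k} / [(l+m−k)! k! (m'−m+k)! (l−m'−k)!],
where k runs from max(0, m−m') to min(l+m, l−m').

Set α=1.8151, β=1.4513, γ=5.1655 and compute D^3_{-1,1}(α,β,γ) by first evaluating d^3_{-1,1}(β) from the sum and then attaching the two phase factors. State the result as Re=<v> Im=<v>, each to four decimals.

Re=-0.0437 Im=0.0092

Split into d^3_{-1,1}(β=1.4513) × two z-phases.
Half-angle: c=0.748068, s=0.663622. N=√(2·24·24·2)=48.000000
k∈{2,3,4} keeps every argument non-negative
  k=2: (−1)^0·48.0000/(8)·0.7481^4·0.6636^2 = +0.827480
  k=3: (−1)^1·48.0000/(6)·0.7481^2·0.6636^4 = -0.868271
  k=4: (−1)^2·48.0000/(48)·0.7481^0·0.6636^6 = +0.085413
d^3_{-1,1}(1.4513) = +0.827480 -0.868271 +0.085413 = +0.044622
D = (-0.241881+0.970306i)·(+0.044622)·(+0.437765+0.899090i) = -0.043653+0.009250i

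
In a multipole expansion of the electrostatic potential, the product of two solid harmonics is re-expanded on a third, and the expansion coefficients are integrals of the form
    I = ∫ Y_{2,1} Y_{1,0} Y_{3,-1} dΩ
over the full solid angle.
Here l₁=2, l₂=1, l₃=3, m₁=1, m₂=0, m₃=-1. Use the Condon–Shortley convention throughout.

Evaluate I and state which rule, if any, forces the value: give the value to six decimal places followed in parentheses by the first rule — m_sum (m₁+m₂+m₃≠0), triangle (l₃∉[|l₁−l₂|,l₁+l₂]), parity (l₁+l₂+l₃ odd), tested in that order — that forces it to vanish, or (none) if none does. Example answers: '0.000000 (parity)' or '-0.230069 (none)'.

-0.233597 (none)

Checks pass: Σm=0; 6 even; l₃=3∈[1,3].
(2·2+1)(2·1+1)(2·3+1) = 105
Δ: 0! 4! 2! / 7! → 1/105
sum: t=0:+1/4 = 1/4
3j²(2 1 3; 0 0 0) = Δ·Π!·Σ² = 3/35  (sign -1)
sum: t=0:+1/6 = 1/6
3j²(2 1 3; 1 0 -1) = Δ·Π!·Σ² = 8/105  (sign +1)
combine: 4πI² = 105·3/35·8/105 = 24/35
take √, sign -1: I = -0.23359668
No selection rule forces the value: the integral is nonzero (none).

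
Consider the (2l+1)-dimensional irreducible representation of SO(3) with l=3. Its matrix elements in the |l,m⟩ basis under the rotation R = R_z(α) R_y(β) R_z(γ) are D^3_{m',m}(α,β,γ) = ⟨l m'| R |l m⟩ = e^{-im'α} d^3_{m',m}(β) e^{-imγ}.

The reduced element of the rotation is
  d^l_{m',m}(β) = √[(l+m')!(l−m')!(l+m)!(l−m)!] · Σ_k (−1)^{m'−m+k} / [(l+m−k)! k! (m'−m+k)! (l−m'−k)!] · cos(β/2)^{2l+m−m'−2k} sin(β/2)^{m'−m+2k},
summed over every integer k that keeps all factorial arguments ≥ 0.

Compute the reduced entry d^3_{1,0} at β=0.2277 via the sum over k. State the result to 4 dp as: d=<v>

d=-0.3661

d^3_{1,0}(β=0.2277) via the finite sum:
With c≡cos(β/2)=0.993526 and s≡sin(β/2)=0.113604, N=[24·2·6·6]^{1/2}=41.569219
Admissible k: 0..2 (factorial args all ≥0)
  k=0: (−1)^1·41.5692/(12)·0.9935^5·0.1136^1 = -0.380962
  k=1: (−1)^2·41.5692/(4)·0.9935^3·0.1136^3 = +0.014943
  k=2: (−1)^3·41.5692/(12)·0.9935^1·0.1136^5 = -0.000065
d^3_{1,0}(0.2277) = -0.380962 +0.014943 -0.000065 = -0.366084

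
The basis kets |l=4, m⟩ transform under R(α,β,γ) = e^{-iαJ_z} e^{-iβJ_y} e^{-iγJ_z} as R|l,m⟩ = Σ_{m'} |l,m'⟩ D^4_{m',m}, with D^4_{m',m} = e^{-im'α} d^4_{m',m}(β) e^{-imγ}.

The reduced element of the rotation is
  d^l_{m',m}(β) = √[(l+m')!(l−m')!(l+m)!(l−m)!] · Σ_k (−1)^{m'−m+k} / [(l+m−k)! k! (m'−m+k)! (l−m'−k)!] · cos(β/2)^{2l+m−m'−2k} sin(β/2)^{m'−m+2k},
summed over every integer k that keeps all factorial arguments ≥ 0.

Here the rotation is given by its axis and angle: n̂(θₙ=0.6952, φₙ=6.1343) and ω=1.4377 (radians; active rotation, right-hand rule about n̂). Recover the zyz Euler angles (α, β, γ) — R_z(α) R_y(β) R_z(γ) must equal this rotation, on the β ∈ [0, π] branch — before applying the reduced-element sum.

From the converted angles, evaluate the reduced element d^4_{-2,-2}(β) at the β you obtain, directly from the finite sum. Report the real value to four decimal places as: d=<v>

d=-0.4086

Axis–angle → zyz. n̂ = (sinθₙcosφₙ, sinθₙsinφₙ, cosθₙ) = (+0.633453, -0.095015, +0.767926), ω = 1.4377.
R = I cosω + sinω [n̂]ₓ + (1−cosω) n̂n̂ᵀ gives
  R = [+0.480717, -0.813334, +0.327717; +0.708934, +0.140534, -0.691132; +0.516066, +0.564569, +0.644157]
β = atan2(√(R₁₃²+R₂₃²), R₃₃) = 0.870876; α = atan2(R₂₃, R₁₃) mod 2π = 5.155163; γ = atan2(R₃₂, −R₃₁) mod 2π = 2.311341
d^4_{-2,-2}(β=0.8709) via the finite sum:
c=cos(0.870876/2)=0.906685, s=sin(0.870876/2)=0.421808; N=√[2·720·2·720]=1440.000000
Admissible k: 0..2 (factorial args all ≥0)
  k=0: (−1)^0·1440.0000/(1440)·0.9067^8·0.4218^0 = +0.456723
  k=1: (−1)^1·1440.0000/(120)·0.9067^6·0.4218^2 = -1.186177
  k=2: (−1)^2·1440.0000/(96)·0.9067^4·0.4218^4 = +0.320904
d^4_{-2,-2}(0.8709) = +0.456723 -1.186177 +0.320904 = -0.408550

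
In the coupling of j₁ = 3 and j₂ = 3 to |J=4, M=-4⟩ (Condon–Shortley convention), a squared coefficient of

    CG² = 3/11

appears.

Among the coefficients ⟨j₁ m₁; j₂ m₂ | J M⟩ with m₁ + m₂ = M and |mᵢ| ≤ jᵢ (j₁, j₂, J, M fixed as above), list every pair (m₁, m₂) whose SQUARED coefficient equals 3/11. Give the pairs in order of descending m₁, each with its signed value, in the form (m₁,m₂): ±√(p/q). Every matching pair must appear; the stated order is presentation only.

Admissible pairs with m₁+m₂ = M = -4: (-3,-1), (-2,-2), (-1,-3)
  (m₁,m₂)=(-1,-3): CG² = 3/11, CG = +√(3/11)   ← matches the target
  (m₁,m₂)=(-2,-2): CG² = 5/11, CG = −√(5/11)
  (m₁,m₂)=(-3,-1): CG² = 3/11, CG = +√(3/11)   ← matches the target
Pairs with CG² = 3/11: (-1,-3): +√(3/11); (-3,-1): +√(3/11)

(-1,-3): +√(3/11); (-3,-1): +√(3/11)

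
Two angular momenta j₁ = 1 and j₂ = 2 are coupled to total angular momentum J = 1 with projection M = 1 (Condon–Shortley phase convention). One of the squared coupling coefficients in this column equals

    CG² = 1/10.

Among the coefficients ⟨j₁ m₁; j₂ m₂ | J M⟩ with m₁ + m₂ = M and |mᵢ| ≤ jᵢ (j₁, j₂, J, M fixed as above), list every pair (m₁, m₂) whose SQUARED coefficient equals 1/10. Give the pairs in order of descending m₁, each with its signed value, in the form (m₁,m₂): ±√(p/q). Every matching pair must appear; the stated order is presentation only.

(1,0): +√(1/10)

Admissible pairs with m₁+m₂ = M = 1: (-1,2), (0,1), (1,0)
  (m₁,m₂)=(1,0): CG² = 1/10, CG = +√(1/10)   ← matches the target
  (m₁,m₂)=(0,1): CG² = 3/10, CG = −√(3/10)
  (m₁,m₂)=(-1,2): CG² = 3/5, CG = +√(3/5)
Pairs with CG² = 1/10: (1,0): +√(1/10)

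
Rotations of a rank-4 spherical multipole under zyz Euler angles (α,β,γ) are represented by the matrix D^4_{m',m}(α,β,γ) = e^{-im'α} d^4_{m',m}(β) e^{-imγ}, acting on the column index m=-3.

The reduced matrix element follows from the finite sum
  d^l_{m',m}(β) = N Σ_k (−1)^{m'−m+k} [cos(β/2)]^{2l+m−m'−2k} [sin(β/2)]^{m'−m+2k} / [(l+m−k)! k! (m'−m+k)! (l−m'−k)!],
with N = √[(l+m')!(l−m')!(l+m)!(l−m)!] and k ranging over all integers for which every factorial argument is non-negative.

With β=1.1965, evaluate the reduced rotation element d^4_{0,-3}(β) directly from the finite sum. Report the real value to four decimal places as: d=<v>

d=-0.4360

d^4_{0,-3}(β=1.1965) via the finite sum:
Half-angle: c=0.826322, s=0.563197. N=√(24·24·1·5040)=1703.830978
k: max(0,(-3)−(0))=0 … min(4+(-3),4−(0))=1
  k=0: (−1)^3·1703.8310/(144)·0.8263^5·0.5632^3 = -0.814317
  k=1: (−1)^4·1703.8310/(144)·0.8263^3·0.5632^5 = +0.378282
d^4_{0,-3}(1.1965) = -0.814317 +0.378282 = -0.436035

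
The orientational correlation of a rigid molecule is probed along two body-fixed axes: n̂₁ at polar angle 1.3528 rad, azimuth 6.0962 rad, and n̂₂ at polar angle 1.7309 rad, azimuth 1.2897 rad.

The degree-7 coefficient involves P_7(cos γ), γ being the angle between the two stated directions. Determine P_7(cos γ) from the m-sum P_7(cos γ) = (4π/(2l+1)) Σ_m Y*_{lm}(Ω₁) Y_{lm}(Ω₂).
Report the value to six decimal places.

-0.119259

Term-by-term m-sum for l=7 (normalisation 4π/15 = 0.837758):
  [-7]  conj(Y_{7,-7})(Ω₁) = 0.10948 - 0.40843j ; Y_{7,-7}(Ω₂) = -0.42144 - 0.17663j ; Δ = -0.11828 + 0.15279j
  [-6]  conj(Y_{7,-6})(Ω₁) = 0.15209 - 0.31576j ; Y_{7,-6}(Ω₂) = -0.03190 + 0.27425j ; Δ = 0.08175 + 0.05178j
  [-5]  conj(Y_{7,-5})(Ω₁) = -0.07577 + 0.10265j ; Y_{7,-5}(Ω₂) = -0.22724 + 0.03791j ; Δ = 0.01333 - 0.02620j
  [-4]  conj(Y_{7,-4})(Ω₁) = -0.25288 + 0.23461j ; Y_{7,-4}(Ω₂) = 0.12807 + 0.26758j ; Δ = -0.09516 - 0.03762j
  [-3]  conj(Y_{7,-3})(Ω₁) = 0.01968 - 0.01237j ; Y_{7,-3}(Ω₂) = -0.11248 + 0.10016j ; Δ = -0.00098 + 0.00336j
  [-2]  conj(Y_{7,-2})(Ω₁) = 0.30529 - 0.11981j ; Y_{7,-2}(Ω₂) = 0.25291 + 0.15934j ; Δ = 0.09630 + 0.01834j
  [-1]  conj(Y_{7,-1})(Ω₁) = 0.01688 - 0.00319j ; Y_{7,-1}(Ω₂) = -0.03292 + 0.11400j ; Δ = -0.00019 + 0.00203j
  [+0]  conj(Y_{7,0})(Ω₁) = -0.32103 + 0.00000j ; Y_{7,0}(Ω₂) = 0.29865 + 0.00000j ; Δ = -0.09588 + 0.00000j
  [+1]  conj(Y_{7,1})(Ω₁) = -0.01688 - 0.00319j ; Y_{7,1}(Ω₂) = 0.03292 + 0.11400j ; Δ = -0.00019 - 0.00203j
  [+2]  conj(Y_{7,2})(Ω₁) = 0.30529 + 0.11981j ; Y_{7,2}(Ω₂) = 0.25291 - 0.15934j ; Δ = 0.09630 - 0.01834j
  [+3]  conj(Y_{7,3})(Ω₁) = -0.01968 - 0.01237j ; Y_{7,3}(Ω₂) = 0.11248 + 0.10016j ; Δ = -0.00098 - 0.00336j
  [+4]  conj(Y_{7,4})(Ω₁) = -0.25288 - 0.23461j ; Y_{7,4}(Ω₂) = 0.12807 - 0.26758j ; Δ = -0.09516 + 0.03762j
  [+5]  conj(Y_{7,5})(Ω₁) = 0.07577 + 0.10265j ; Y_{7,5}(Ω₂) = 0.22724 + 0.03791j ; Δ = 0.01333 + 0.02620j
  [+6]  conj(Y_{7,6})(Ω₁) = 0.15209 + 0.31576j ; Y_{7,6}(Ω₂) = -0.03190 - 0.27425j ; Δ = 0.08175 - 0.05178j
  [+7]  conj(Y_{7,7})(Ω₁) = -0.10948 - 0.40843j ; Y_{7,7}(Ω₂) = 0.42144 - 0.17663j ; Δ = -0.11828 - 0.15279j
Σ over m = -0.14236 + 0.00000j; ×(4π/15) → -0.11926 + 0.00000j. Real part: -0.119259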